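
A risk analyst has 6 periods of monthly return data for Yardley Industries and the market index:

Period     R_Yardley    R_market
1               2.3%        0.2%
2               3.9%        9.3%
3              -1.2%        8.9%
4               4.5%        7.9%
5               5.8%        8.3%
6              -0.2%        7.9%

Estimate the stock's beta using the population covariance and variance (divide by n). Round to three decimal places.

0.021

Mean R_i = (2.3 + 3.9 − 1.2 + 4.5 + 5.8 − 0.2) / 6 = 2.5167%
Mean R_m = (0.2 + 9.3 + 8.9 + 7.9 + 8.3 + 7.9) / 6 = 7.0833%
Σ(R_i − R̄_i)(R_m − R̄_m) = 1.2017  ⇒  Cov = 1.2017 / 6 = 0.2003
Σ(R_m − R̄_m)² = 58.4083  ⇒  Var(R_m) = 58.4083 / 6 = 9.7347
β = Cov / Var(R_m) = 0.2003 / 9.7347 = 0.0206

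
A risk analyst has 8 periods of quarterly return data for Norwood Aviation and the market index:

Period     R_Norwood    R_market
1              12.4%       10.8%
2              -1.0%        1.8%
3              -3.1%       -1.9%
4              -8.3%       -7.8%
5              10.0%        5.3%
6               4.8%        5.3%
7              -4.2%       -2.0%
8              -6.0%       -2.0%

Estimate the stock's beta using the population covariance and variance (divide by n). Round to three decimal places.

Mean R_i = (12.4 − 1.0 − 3.1 − 8.3 + 10.0 + 4.8 − 4.2 − 6.0) / 8 = 0.5750%
Mean R_m = (10.8 + 1.8 − 1.9 − 7.8 + 5.3 + 5.3 − 2.0 − 2.0) / 8 = 1.1875%
Σ(R_i − R̄_i)(R_m − R̄_m) = 296.1275  ⇒  Cov = 296.1275 / 8 = 37.0159
Σ(R_m − R̄_m)² = 237.2288  ⇒  Var(R_m) = 237.2288 / 8 = 29.6536
β = Cov / Var(R_m) = 37.0159 / 29.6536 = 1.2483

1.248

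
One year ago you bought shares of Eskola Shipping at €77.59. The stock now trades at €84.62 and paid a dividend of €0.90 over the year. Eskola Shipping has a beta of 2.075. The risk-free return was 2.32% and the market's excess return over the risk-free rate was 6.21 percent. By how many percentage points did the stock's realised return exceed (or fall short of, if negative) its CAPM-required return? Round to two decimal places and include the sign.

Realised HPR = (P1 + D1 − P0) / P0 = (84.62 + 0.90 − 77.59) / 77.59 = 7.93 / 77.59 = 10.2204%
CAPM required = R_f + β·MRP = 2.32% + 2.075 × 6.21% = 15.20575%
α = realised − required = 10.2204% − 15.20575% = -4.99%

-4.99%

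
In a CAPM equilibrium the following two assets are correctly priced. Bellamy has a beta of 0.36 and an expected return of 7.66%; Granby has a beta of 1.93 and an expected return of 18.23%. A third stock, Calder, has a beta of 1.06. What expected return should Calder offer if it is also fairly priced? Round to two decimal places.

12.37%

MRP (SML slope) = (18.23% − 7.66%) / (1.93 − 0.36) = 10.57% / 1.57 = 6.7325%
R_f (intercept) = 7.66% − 0.36 × 6.7325% = 5.2363%
E(R_Calder) = R_f + β × MRP = 5.2363% + 1.06 × 6.7325% = 12.37%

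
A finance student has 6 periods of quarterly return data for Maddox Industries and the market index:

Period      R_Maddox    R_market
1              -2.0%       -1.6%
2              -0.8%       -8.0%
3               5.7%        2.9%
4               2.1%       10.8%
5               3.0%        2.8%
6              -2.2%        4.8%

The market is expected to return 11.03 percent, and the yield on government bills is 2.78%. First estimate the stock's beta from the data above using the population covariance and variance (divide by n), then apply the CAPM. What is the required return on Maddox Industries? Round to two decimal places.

4.24%

Mean R_i = (-2.0 − 0.8 + 5.7 + 2.1 + 3.0 − 2.2) / 6 = 0.9667%
Mean R_m = (-1.6 − 8.0 + 2.9 + 10.8 + 2.8 + 4.8) / 6 = 1.9500%
Σ(R_i − R̄_i)(R_m − R̄_m) = 35.3400  ⇒  Cov = 35.3400 / 6 = 5.8900
Σ(R_m − R̄_m)² = 199.6750  ⇒  Var(R_m) = 199.6750 / 6 = 33.2792
β = Cov / Var(R_m) = 5.8900 / 33.2792 = 0.1770
MRP = 11.03% − 2.78% = 8.25%
E(R) = R_f + β × MRP = 2.78% + 0.1770 × 8.25% = 4.24%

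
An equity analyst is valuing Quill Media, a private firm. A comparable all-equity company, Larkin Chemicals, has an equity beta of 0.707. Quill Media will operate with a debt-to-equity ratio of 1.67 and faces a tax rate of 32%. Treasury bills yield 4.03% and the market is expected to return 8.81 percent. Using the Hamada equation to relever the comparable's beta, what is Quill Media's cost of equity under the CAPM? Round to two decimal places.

β_L = β_U × [1 + (1 − t)(D/E)] = 0.707 × [1 + (1 − 0.32) × 1.67]
    = 0.707 × [1 + 0.68 × 1.67] = 0.707 × 2.1356 = 1.5099
MRP = 8.81% − 4.03% = 4.78%
E(R) = R_f + β_L × MRP = 4.03% + 1.5099 × 4.78% = 11.25%

11.25%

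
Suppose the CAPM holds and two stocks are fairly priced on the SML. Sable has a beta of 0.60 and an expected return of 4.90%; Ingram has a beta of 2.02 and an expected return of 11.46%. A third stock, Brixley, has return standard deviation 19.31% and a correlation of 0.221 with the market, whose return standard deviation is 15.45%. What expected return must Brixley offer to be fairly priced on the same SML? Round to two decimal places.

3.40%

MRP = (11.46% − 4.90%) / (2.02 − 0.60) = 4.6197%
R_f = 4.90% − 0.60 × 4.6197% = 2.1282%
β_Brixley = ρ·σ_i/σ_m = 0.221 × 19.31 / 15.45 = 0.2762
E(R_Brixley) = R_f + β × MRP = 2.1282% + 0.2762 × 4.6197% = 3.40%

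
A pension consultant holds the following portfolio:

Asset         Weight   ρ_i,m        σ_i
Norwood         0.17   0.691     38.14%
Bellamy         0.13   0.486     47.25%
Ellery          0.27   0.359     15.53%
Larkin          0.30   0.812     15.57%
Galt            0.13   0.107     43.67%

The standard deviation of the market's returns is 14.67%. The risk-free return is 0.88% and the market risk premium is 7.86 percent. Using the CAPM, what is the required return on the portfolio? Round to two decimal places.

8.04%

β_Norwood = 0.691 × 38.14% / 14.67% = 1.7965
β_Bellamy = 0.486 × 47.25% / 14.67% = 1.5653
β_Ellery = 0.359 × 15.53% / 14.67% = 0.3800
β_Larkin = 0.812 × 15.57% / 14.67% = 0.8618
β_Galt = 0.107 × 43.67% / 14.67% = 0.3185
β_P = Σ w_i β_i = 0.17×1.7965 + 0.13×1.5653 + 0.27×0.3800 + 0.30×0.8618 + 0.13×0.3185 = 0.9114
E(R_P) = R_f + β_P × MRP = 0.88% + 0.9114 × 7.86% = 8.04%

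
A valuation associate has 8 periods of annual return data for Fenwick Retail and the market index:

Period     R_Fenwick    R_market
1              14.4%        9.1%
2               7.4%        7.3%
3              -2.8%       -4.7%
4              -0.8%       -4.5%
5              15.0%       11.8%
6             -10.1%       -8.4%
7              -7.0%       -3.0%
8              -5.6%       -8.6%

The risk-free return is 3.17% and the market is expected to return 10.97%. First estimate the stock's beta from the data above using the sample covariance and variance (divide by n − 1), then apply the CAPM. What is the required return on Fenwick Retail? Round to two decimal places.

Mean R_i = (14.4 + 7.4 − 2.8 − 0.8 + 15.0 − 10.1 − 7.0 − 5.6) / 8 = 1.3125%
Mean R_m = (9.1 + 7.3 − 4.7 − 4.5 + 11.8 − 8.4 − 3.0 − 8.6) / 8 = -0.1250%
Σ(R_i − R̄_i)(R_m − R̄_m) = 534.1325  ⇒  Cov = 534.1325 / 7 = 76.3046
Σ(R_m − R̄_m)² = 471.0750  ⇒  Var(R_m) = 471.0750 / 7 = 67.2964
β = Cov / Var(R_m) = 76.3046 / 67.2964 = 1.1339
MRP = 10.97% − 3.17% = 7.80%
E(R) = R_f + β × MRP = 3.17% + 1.1339 × 7.80% = 12.01%

12.01%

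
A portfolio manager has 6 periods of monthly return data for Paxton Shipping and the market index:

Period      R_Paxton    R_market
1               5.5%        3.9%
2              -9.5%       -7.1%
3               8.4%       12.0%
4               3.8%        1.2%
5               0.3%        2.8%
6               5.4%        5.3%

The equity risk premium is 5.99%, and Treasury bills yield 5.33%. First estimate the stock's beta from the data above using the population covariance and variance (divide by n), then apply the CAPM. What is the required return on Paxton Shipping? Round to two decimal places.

Mean R_i = (5.5 − 9.5 + 8.4 + 3.8 + 0.3 + 5.4) / 6 = 2.3167%
Mean R_m = (3.9 − 7.1 + 12.0 + 1.2 + 2.8 + 5.3) / 6 = 3.0167%
Σ(R_i − R̄_i)(R_m − R̄_m) = 181.7883  ⇒  Cov = 181.7883 / 6 = 30.2981
Σ(R_m − R̄_m)² = 192.3883  ⇒  Var(R_m) = 192.3883 / 6 = 32.0647
β = Cov / Var(R_m) = 30.2981 / 32.0647 = 0.9449
E(R) = R_f + β × MRP = 5.33% + 0.9449 × 5.99% = 10.99%

10.99%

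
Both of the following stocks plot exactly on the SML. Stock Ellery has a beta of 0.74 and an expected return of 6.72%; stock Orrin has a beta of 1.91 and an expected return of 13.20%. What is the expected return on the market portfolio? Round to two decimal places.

Both satisfy E(R) = R_f + β·MRP, so the slope of the SML is
MRP = (13.20% − 6.72%) / (1.91 − 0.74) = 6.48% / 1.17 = 5.5385%
R_f = E(R_Ellery) − β_Ellery·MRP = 6.72% − 0.74 × 5.5385% = 2.6215%
E(R_m) = R_f + MRP = 2.6215% + 5.5385% = 8.16%

8.16%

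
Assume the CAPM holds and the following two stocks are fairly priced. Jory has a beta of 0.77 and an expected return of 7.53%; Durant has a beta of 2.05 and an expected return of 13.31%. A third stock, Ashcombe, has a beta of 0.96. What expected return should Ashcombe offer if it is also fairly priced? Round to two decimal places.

8.39%

MRP (SML slope) = (13.31% − 7.53%) / (2.05 − 0.77) = 5.78% / 1.28 = 4.5156%
R_f (intercept) = 7.53% − 0.77 × 4.5156% = 4.0530%
E(R_Ashcombe) = R_f + β × MRP = 4.0530% + 0.96 × 4.5156% = 8.39%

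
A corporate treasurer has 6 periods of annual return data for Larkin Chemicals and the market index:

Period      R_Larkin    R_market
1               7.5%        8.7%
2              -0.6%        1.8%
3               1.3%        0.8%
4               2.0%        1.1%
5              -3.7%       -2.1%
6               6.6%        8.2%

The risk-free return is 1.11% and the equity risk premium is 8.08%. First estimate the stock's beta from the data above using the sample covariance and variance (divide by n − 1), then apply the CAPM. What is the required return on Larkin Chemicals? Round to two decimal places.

8.64%

Mean R_i = (7.5 − 0.6 + 1.3 + 2.0 − 3.7 + 6.6) / 6 = 2.1833%
Mean R_m = (8.7 + 1.8 + 0.8 + 1.1 − 2.1 + 8.2) / 6 = 3.0833%
Σ(R_i − R̄_i)(R_m − R̄_m) = 88.9083  ⇒  Cov = 88.9083 / 5 = 17.7817
Σ(R_m − R̄_m)² = 95.3883  ⇒  Var(R_m) = 95.3883 / 5 = 19.0777
β = Cov / Var(R_m) = 17.7817 / 19.0777 = 0.9321
E(R) = R_f + β × MRP = 1.11% + 0.9321 × 8.08% = 8.64%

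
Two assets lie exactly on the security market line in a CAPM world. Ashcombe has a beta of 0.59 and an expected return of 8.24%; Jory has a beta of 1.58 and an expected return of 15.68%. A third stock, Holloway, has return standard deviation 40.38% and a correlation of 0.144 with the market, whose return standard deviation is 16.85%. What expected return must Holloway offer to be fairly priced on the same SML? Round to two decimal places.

6.40%

MRP = (15.68% − 8.24%) / (1.58 − 0.59) = 7.5152%
R_f = 8.24% − 0.59 × 7.5152% = 3.8060%
β_Holloway = ρ·σ_i/σ_m = 0.144 × 40.38 / 16.85 = 0.3451
E(R_Holloway) = R_f + β × MRP = 3.8060% + 0.3451 × 7.5152% = 6.40%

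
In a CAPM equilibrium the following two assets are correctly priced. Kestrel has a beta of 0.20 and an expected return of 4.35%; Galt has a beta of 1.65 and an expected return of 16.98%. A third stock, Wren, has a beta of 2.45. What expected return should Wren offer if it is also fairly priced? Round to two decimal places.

MRP (SML slope) = (16.98% − 4.35%) / (1.65 − 0.20) = 12.63% / 1.45 = 8.7103%
R_f (intercept) = 4.35% − 0.20 × 8.7103% = 2.6079%
E(R_Wren) = R_f + β × MRP = 2.6079% + 2.45 × 8.7103% = 23.95%

23.95%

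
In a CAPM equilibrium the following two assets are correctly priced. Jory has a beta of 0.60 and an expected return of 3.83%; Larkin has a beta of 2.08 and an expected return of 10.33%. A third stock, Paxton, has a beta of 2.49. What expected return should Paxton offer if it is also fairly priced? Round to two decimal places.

12.13%

MRP (SML slope) = (10.33% − 3.83%) / (2.08 − 0.60) = 6.50% / 1.48 = 4.3919%
R_f (intercept) = 3.83% − 0.60 × 4.3919% = 1.1949%
E(R_Paxton) = R_f + β × MRP = 1.1949% + 2.49 × 4.3919% = 12.13%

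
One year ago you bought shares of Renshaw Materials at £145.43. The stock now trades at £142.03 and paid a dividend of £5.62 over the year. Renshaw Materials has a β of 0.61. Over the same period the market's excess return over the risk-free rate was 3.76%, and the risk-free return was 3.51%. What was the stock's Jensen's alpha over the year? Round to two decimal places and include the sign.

Realised HPR = (P1 + D1 − P0) / P0 = (142.03 + 5.62 − 145.43) / 145.43 = 2.22 / 145.43 = 1.5265%
CAPM required = R_f + β·MRP = 3.51% + 0.61 × 3.76% = 5.8036%
α = realised − required = 1.5265% − 5.8036% = -4.28%

-4.28%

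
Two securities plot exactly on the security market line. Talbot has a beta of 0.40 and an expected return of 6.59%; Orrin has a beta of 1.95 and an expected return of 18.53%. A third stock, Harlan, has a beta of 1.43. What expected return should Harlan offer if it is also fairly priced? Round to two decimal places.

MRP (SML slope) = (18.53% − 6.59%) / (1.95 − 0.40) = 11.94% / 1.55 = 7.7032%
R_f (intercept) = 6.59% − 0.40 × 7.7032% = 3.5087%
E(R_Harlan) = R_f + β × MRP = 3.5087% + 1.43 × 7.7032% = 14.52%

14.52%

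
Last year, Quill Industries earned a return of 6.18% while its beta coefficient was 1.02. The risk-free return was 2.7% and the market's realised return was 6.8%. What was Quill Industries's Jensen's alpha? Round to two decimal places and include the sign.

Market excess return = 6.8% − 2.7% = 4.10%
CAPM benchmark = R_f + β(R_m − R_f) = 2.7% + 1.02 × 4.1% = 6.8820%
α = actual − benchmark = 6.18% − 6.8820% = -0.70%

-0.70%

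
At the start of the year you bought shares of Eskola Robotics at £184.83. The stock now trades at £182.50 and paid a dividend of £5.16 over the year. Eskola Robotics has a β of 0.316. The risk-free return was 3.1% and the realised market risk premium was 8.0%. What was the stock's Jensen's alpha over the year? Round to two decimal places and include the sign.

-4.10%

Realised HPR = (P1 + D1 − P0) / P0 = (182.50 + 5.16 − 184.83) / 184.83 = 2.83 / 184.83 = 1.5311%
CAPM required = R_f + β·MRP = 3.1% + 0.316 × 8.0% = 5.6280%
α = realised − required = 1.5311% − 5.6280% = -4.10%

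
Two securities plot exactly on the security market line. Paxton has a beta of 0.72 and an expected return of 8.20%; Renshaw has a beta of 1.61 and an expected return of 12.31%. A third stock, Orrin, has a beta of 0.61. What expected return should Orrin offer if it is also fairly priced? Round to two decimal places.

7.69%

MRP (SML slope) = (12.31% − 8.20%) / (1.61 − 0.72) = 4.11% / 0.89 = 4.6180%
R_f (intercept) = 8.20% − 0.72 × 4.6180% = 4.8750%
E(R_Orrin) = R_f + β × MRP = 4.8750% + 0.61 × 4.6180% = 7.69%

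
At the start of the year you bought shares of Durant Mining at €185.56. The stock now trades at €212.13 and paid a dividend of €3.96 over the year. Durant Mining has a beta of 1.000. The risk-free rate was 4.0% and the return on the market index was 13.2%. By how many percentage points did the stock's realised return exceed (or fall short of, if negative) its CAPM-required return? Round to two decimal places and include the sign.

+3.25%

Realised HPR = (P1 + D1 − P0) / P0 = (212.13 + 3.96 − 185.56) / 185.56 = 30.53 / 185.56 = 16.4529%
MRP = 13.2% − 4.0% = 9.20%
CAPM required = R_f + β·MRP = 4.0% + 1.000 × 9.2% = 13.2000%
α = realised − required = 16.4529% − 13.2000% = +3.25%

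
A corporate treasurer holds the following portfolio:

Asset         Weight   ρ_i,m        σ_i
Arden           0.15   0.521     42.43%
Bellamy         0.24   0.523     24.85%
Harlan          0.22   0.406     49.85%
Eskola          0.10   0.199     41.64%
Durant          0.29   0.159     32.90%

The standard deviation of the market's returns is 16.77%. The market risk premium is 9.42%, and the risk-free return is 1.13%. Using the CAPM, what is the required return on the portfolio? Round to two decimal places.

β_Arden = 0.521 × 42.43% / 16.77% = 1.3182
β_Bellamy = 0.523 × 24.85% / 16.77% = 0.7750
β_Harlan = 0.406 × 49.85% / 16.77% = 1.2069
β_Eskola = 0.199 × 41.64% / 16.77% = 0.4941
β_Durant = 0.159 × 32.90% / 16.77% = 0.3119
β_P = Σ w_i β_i = 0.15×1.3182 + 0.24×0.7750 + 0.22×1.2069 + 0.10×0.4941 + 0.29×0.3119 = 0.7891
E(R_P) = R_f + β_P × MRP = 1.13% + 0.7891 × 9.42% = 8.56%

8.56%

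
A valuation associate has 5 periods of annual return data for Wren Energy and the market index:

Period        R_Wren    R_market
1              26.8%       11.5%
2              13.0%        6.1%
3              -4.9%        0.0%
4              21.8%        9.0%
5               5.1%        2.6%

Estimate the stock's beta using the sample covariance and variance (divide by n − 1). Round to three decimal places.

Mean R_i = (26.8 + 13.0 − 4.9 + 21.8 + 5.1) / 5 = 12.3600%
Mean R_m = (11.5 + 6.1 + 0.0 + 9.0 + 2.6) / 5 = 5.8400%
Σ(R_i − R̄_i)(R_m − R̄_m) = 236.0480  ⇒  Cov = 236.0480 / 4 = 59.0120
Σ(R_m − R̄_m)² = 86.6920  ⇒  Var(R_m) = 86.6920 / 4 = 21.6730
β = Cov / Var(R_m) = 59.0120 / 21.6730 = 2.7228

2.723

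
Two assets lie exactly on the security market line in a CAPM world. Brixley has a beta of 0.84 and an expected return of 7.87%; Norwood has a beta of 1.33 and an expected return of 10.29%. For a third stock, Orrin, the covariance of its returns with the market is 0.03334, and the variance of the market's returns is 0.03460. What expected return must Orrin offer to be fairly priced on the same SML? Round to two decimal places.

8.48%

MRP = (10.29% − 7.87%) / (1.33 − 0.84) = 4.9388%
R_f = 7.87% − 0.84 × 4.9388% = 3.7214%
β_Orrin = Cov / Var(R_m) = 0.03334 / 0.03460 = 0.9636
E(R_Orrin) = R_f + β × MRP = 3.7214% + 0.9636 × 4.9388% = 8.48%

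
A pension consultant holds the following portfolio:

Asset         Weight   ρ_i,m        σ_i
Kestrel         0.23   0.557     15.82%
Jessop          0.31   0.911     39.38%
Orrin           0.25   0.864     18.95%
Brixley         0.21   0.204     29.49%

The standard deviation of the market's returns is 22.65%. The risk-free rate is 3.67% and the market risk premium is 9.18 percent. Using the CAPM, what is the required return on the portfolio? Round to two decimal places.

β_Kestrel = 0.557 × 15.82% / 22.65% = 0.3890
β_Jessop = 0.911 × 39.38% / 22.65% = 1.5839
β_Orrin = 0.864 × 18.95% / 22.65% = 0.7229
β_Brixley = 0.204 × 29.49% / 22.65% = 0.2656
β_P = Σ w_i β_i = 0.23×0.3890 + 0.31×1.5839 + 0.25×0.7229 + 0.21×0.2656 = 0.8170
E(R_P) = R_f + β_P × MRP = 3.67% + 0.8170 × 9.18% = 11.17%

11.17%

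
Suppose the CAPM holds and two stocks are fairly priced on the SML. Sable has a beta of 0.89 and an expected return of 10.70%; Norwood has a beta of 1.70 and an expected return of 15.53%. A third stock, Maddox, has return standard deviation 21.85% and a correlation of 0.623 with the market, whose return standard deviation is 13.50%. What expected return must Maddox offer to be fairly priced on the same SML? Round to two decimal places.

MRP = (15.53% − 10.70%) / (1.70 − 0.89) = 5.9630%
R_f = 10.70% − 0.89 × 5.9630% = 5.3929%
β_Maddox = ρ·σ_i/σ_m = 0.623 × 21.85 / 13.50 = 1.0083
E(R_Maddox) = R_f + β × MRP = 5.3929% + 1.0083 × 5.9630% = 11.41%

11.41%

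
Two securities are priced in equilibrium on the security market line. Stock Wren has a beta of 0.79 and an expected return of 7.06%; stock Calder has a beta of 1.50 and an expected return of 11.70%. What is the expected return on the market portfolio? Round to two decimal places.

8.43%

Both satisfy E(R) = R_f + β·MRP, so the slope of the SML is
MRP = (11.70% − 7.06%) / (1.50 − 0.79) = 4.64% / 0.71 = 6.5352%
R_f = E(R_Wren) − β_Wren·MRP = 7.06% − 0.79 × 6.5352% = 1.8972%
E(R_m) = R_f + MRP = 1.8972% + 6.5352% = 8.43%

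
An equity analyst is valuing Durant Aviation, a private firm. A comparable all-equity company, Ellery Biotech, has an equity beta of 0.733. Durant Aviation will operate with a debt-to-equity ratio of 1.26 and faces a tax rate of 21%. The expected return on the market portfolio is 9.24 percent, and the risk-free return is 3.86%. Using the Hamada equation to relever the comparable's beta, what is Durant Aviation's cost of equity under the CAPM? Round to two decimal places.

11.73%

β_L = β_U × [1 + (1 − t)(D/E)] = 0.733 × [1 + (1 − 0.21) × 1.26]
    = 0.733 × [1 + 0.79 × 1.26] = 0.733 × 1.9954 = 1.4626
MRP = 9.24% − 3.86% = 5.38%
E(R) = R_f + β_L × MRP = 3.86% + 1.4626 × 5.38% = 11.73%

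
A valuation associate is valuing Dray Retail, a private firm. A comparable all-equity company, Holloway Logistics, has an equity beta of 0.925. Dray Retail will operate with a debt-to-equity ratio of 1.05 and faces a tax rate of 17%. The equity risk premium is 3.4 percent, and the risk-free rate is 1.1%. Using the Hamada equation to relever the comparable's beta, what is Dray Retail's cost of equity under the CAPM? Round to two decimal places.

6.99%

β_L = β_U × [1 + (1 − t)(D/E)] = 0.925 × [1 + (1 − 0.17) × 1.05]
    = 0.925 × [1 + 0.83 × 1.05] = 0.925 × 1.8715 = 1.7311
E(R) = R_f + β_L × MRP = 1.1% + 1.7311 × 3.4% = 6.99%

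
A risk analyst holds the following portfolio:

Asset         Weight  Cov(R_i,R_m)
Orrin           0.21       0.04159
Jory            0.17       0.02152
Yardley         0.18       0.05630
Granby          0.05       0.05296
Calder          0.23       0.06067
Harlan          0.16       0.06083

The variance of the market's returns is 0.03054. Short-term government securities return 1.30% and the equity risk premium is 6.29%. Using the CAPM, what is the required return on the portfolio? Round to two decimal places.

β_Orrin = 0.04159 / 0.03054 = 1.3618
β_Jory = 0.02152 / 0.03054 = 0.7046
β_Yardley = 0.05630 / 0.03054 = 1.8435
β_Granby = 0.05296 / 0.03054 = 1.7341
β_Calder = 0.06067 / 0.03054 = 1.9866
β_Harlan = 0.06083 / 0.03054 = 1.9918
β_P = Σ w_i β_i = 0.21×1.3618 + 0.17×0.7046 + 0.18×1.8435 + 0.05×1.7341 + 0.23×1.9866 + 0.16×1.9918 = 1.5999
E(R_P) = R_f + β_P × MRP = 1.30% + 1.5999 × 6.29% = 11.36%

11.36%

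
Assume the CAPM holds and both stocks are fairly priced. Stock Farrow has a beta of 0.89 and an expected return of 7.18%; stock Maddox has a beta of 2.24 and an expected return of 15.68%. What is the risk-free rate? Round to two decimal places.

1.58%

Both satisfy E(R) = R_f + β·MRP, so the slope of the SML is
MRP = (15.68% − 7.18%) / (2.24 − 0.89) = 8.50% / 1.35 = 6.2963%
R_f = E(R_Farrow) − β_Farrow·MRP = 7.18% − 0.89 × 6.2963% = 1.5763%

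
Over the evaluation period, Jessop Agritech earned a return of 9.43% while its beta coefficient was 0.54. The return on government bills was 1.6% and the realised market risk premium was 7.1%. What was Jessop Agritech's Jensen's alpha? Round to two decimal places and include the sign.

+4.00%

CAPM benchmark = R_f + β(R_m − R_f) = 1.6% + 0.54 × 7.1% = 5.4340%
α = actual − benchmark = 9.43% − 5.4340% = +4.00%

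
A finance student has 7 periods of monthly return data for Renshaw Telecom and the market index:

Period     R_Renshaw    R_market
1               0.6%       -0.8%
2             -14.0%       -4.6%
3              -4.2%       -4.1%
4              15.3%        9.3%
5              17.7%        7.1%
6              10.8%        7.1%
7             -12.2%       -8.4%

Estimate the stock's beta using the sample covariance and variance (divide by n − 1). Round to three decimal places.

1.771

Mean R_i = (0.6 − 14.0 − 4.2 + 15.3 + 17.7 + 10.8 − 12.2) / 7 = 2.0000%
Mean R_m = (-0.8 − 4.6 − 4.1 + 9.3 + 7.1 + 7.1 − 8.4) / 7 = 0.8000%
Σ(R_i − R̄_i)(R_m − R̄_m) = 517.0600  ⇒  Cov = 517.0600 / 6 = 86.1767
Σ(R_m − R̄_m)² = 292.0000  ⇒  Var(R_m) = 292.0000 / 6 = 48.6667
β = Cov / Var(R_m) = 86.1767 / 48.6667 = 1.7708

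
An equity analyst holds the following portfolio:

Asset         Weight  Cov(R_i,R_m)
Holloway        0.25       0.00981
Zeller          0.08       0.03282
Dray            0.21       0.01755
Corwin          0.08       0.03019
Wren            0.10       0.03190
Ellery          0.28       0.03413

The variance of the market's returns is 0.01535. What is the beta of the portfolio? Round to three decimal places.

β_Holloway = 0.00981 / 0.01535 = 0.6391
β_Zeller = 0.03282 / 0.01535 = 2.1381
β_Dray = 0.01755 / 0.01535 = 1.1433
β_Corwin = 0.03019 / 0.01535 = 1.9668
β_Wren = 0.03190 / 0.01535 = 2.0782
β_Ellery = 0.03413 / 0.01535 = 2.2235
β_P = Σ w_i β_i = 0.25×0.6391 + 0.08×2.1381 + 0.21×1.1433 + 0.08×1.9668 + 0.10×2.0782 + 0.28×2.2235 = 1.5587

1.559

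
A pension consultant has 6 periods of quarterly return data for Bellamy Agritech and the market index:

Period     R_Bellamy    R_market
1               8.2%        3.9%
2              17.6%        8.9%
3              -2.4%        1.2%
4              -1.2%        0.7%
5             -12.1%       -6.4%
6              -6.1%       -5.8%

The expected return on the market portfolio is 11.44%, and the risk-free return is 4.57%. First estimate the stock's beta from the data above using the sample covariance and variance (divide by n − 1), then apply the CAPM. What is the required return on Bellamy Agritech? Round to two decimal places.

16.54%

Mean R_i = (8.2 + 17.6 − 2.4 − 1.2 − 12.1 − 6.1) / 6 = 0.6667%
Mean R_m = (3.9 + 8.9 + 1.2 + 0.7 − 6.4 − 5.8) / 6 = 0.4167%
Σ(R_i − R̄_i)(R_m − R̄_m) = 296.0533  ⇒  Cov = 296.0533 / 5 = 59.2107
Σ(R_m − R̄_m)² = 169.9083  ⇒  Var(R_m) = 169.9083 / 5 = 33.9817
β = Cov / Var(R_m) = 59.2107 / 33.9817 = 1.7424
MRP = 11.44% − 4.57% = 6.87%
E(R) = R_f + β × MRP = 4.57% + 1.7424 × 6.87% = 16.54%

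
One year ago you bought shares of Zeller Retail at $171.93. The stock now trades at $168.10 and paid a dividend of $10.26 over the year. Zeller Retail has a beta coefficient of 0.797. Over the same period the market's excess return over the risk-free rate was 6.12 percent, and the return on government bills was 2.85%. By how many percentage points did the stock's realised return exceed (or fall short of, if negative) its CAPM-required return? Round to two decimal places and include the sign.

-3.99%

Realised HPR = (P1 + D1 − P0) / P0 = (168.10 + 10.26 − 171.93) / 171.93 = 6.43 / 171.93 = 3.7399%
CAPM required = R_f + β·MRP = 2.85% + 0.797 × 6.12% = 7.72764%
α = realised − required = 3.7399% − 7.72764% = -3.99%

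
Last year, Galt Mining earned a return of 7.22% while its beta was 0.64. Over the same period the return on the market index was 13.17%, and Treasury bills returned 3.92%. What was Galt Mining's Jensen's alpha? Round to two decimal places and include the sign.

Market excess return = 13.17% − 3.92% = 9.25%
CAPM benchmark = R_f + β(R_m − R_f) = 3.92% + 0.64 × 9.25% = 9.8400%
α = actual − benchmark = 7.22% − 9.8400% = -2.62%

-2.62%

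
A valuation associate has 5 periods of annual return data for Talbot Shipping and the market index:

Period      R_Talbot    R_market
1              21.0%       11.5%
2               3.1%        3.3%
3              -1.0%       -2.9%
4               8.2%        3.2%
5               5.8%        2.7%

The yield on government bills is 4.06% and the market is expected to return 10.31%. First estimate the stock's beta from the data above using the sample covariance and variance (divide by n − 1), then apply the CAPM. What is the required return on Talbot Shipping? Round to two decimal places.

13.78%

Mean R_i = (21.0 + 3.1 − 1.0 + 8.2 + 5.8) / 5 = 7.4200%
Mean R_m = (11.5 + 3.3 − 2.9 + 3.2 + 2.7) / 5 = 3.5600%
Σ(R_i − R̄_i)(R_m − R̄_m) = 164.4540  ⇒  Cov = 164.4540 / 4 = 41.1135
Σ(R_m − R̄_m)² = 105.7120  ⇒  Var(R_m) = 105.7120 / 4 = 26.4280
β = Cov / Var(R_m) = 41.1135 / 26.4280 = 1.5557
MRP = 10.31% − 4.06% = 6.25%
E(R) = R_f + β × MRP = 4.06% + 1.5557 × 6.25% = 13.78%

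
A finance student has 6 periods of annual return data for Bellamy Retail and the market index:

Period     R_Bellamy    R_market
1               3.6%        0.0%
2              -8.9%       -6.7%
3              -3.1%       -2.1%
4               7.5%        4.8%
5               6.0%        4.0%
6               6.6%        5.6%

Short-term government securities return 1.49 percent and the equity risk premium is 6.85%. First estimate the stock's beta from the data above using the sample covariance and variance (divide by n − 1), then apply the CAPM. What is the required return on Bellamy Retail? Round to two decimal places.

Mean R_i = (3.6 − 8.9 − 3.1 + 7.5 + 6.0 + 6.6) / 6 = 1.9500%
Mean R_m = (0.0 − 6.7 − 2.1 + 4.8 + 4.0 + 5.6) / 6 = 0.9333%
Σ(R_i − R̄_i)(R_m − R̄_m) = 152.1800  ⇒  Cov = 152.1800 / 5 = 30.4360
Σ(R_m − R̄_m)² = 114.4733  ⇒  Var(R_m) = 114.4733 / 5 = 22.8947
β = Cov / Var(R_m) = 30.4360 / 22.8947 = 1.3294
E(R) = R_f + β × MRP = 1.49% + 1.3294 × 6.85% = 10.60%

10.60%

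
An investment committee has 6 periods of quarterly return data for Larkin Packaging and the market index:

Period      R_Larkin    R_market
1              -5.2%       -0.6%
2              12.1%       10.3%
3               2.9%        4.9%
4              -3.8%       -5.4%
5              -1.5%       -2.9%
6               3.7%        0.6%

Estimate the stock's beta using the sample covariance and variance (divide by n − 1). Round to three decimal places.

Mean R_i = (-5.2 + 12.1 + 2.9 − 3.8 − 1.5 + 3.7) / 6 = 1.3667%
Mean R_m = (-0.6 + 10.3 + 4.9 − 5.4 − 2.9 + 0.6) / 6 = 1.1500%
Σ(R_i − R̄_i)(R_m − R̄_m) = 159.6200  ⇒  Cov = 159.6200 / 5 = 31.9240
Σ(R_m − R̄_m)² = 160.4550  ⇒  Var(R_m) = 160.4550 / 5 = 32.0910
β = Cov / Var(R_m) = 31.9240 / 32.0910 = 0.9948

0.995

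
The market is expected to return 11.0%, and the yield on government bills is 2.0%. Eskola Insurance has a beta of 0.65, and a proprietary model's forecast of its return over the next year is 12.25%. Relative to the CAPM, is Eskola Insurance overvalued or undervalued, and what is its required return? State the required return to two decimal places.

MRP = 11.0% − 2.0% = 9.00%
Required return = R_f + β·MRP = 2.0% + 0.65 × 9.0% = 7.85%
Forecast 12.25% > required 7.85% → the stock plots above the SML → undervalued.

Undervalued; required return 7.85%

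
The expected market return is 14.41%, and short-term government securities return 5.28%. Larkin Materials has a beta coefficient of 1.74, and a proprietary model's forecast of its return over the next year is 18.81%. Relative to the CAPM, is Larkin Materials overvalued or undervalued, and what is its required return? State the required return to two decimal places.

Overvalued; required return 21.17%

MRP = 14.41% − 5.28% = 9.13%
Required return = R_f + β·MRP = 5.28% + 1.74 × 9.13% = 21.17%
Forecast 18.81% < required 21.17% → the stock plots below the SML → overvalued.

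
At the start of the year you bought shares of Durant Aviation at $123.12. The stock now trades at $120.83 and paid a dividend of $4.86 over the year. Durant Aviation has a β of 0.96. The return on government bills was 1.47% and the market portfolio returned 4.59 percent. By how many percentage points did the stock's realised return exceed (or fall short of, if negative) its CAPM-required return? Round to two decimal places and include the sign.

Realised HPR = (P1 + D1 − P0) / P0 = (120.83 + 4.86 − 123.12) / 123.12 = 2.57 / 123.12 = 2.0874%
MRP = 4.59% − 1.47% = 3.12%
CAPM required = R_f + β·MRP = 1.47% + 0.96 × 3.12% = 4.4652%
α = realised − required = 2.0874% − 4.4652% = -2.38%

-2.38%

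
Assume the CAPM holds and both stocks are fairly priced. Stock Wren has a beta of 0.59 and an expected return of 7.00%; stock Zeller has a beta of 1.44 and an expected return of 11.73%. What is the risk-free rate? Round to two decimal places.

Both satisfy E(R) = R_f + β·MRP, so the slope of the SML is
MRP = (11.73% − 7.00%) / (1.44 − 0.59) = 4.73% / 0.85 = 5.5647%
R_f = E(R_Wren) − β_Wren·MRP = 7.00% − 0.59 × 5.5647% = 3.7168%

3.72%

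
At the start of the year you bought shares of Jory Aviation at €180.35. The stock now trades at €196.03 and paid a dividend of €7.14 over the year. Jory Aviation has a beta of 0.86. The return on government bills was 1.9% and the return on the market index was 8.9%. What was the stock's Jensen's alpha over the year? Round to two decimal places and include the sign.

Realised HPR = (P1 + D1 − P0) / P0 = (196.03 + 7.14 − 180.35) / 180.35 = 22.82 / 180.35 = 12.6532%
MRP = 8.9% − 1.9% = 7.00%
CAPM required = R_f + β·MRP = 1.9% + 0.86 × 7.0% = 7.9200%
α = realised − required = 12.6532% − 7.9200% = +4.73%

+4.73%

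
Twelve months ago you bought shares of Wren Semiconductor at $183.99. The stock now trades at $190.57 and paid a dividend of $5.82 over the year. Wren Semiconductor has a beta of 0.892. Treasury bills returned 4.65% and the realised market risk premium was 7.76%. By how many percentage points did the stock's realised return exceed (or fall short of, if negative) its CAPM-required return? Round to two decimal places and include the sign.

Realised HPR = (P1 + D1 − P0) / P0 = (190.57 + 5.82 − 183.99) / 183.99 = 12.40 / 183.99 = 6.7395%
CAPM required = R_f + β·MRP = 4.65% + 0.892 × 7.76% = 11.57192%
α = realised − required = 6.7395% − 11.57192% = -4.83%

-4.83%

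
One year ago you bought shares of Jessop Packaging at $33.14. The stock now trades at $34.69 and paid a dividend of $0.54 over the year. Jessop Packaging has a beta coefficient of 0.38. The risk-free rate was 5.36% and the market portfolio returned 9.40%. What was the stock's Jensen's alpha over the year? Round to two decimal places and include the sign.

-0.59%

Realised HPR = (P1 + D1 − P0) / P0 = (34.69 + 0.54 − 33.14) / 33.14 = 2.09 / 33.14 = 6.3066%
MRP = 9.40% − 5.36% = 4.04%
CAPM required = R_f + β·MRP = 5.36% + 0.38 × 4.04% = 6.8952%
α = realised − required = 6.3066% − 6.8952% = -0.59%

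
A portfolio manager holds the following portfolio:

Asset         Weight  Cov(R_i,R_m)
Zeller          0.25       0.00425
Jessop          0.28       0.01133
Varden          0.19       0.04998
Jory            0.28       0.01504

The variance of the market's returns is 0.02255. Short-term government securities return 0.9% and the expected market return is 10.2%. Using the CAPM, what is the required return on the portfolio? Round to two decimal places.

8.30%

β_Zeller = 0.00425 / 0.02255 = 0.1885
β_Jessop = 0.01133 / 0.02255 = 0.5024
β_Varden = 0.04998 / 0.02255 = 2.2164
β_Jory = 0.01504 / 0.02255 = 0.6670
β_P = Σ w_i β_i = 0.25×0.1885 + 0.28×0.5024 + 0.19×2.2164 + 0.28×0.6670 = 0.7957
MRP = 10.2% − 0.9% = 9.30%
E(R_P) = R_f + β_P × MRP = 0.9% + 0.7957 × 9.3% = 8.30%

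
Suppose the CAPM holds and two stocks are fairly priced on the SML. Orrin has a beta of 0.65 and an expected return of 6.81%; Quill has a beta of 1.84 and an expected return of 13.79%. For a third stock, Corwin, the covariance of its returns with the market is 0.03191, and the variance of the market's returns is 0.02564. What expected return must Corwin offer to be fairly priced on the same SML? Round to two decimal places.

MRP = (13.79% − 6.81%) / (1.84 − 0.65) = 5.8655%
R_f = 6.81% − 0.65 × 5.8655% = 2.9974%
β_Corwin = Cov / Var(R_m) = 0.03191 / 0.02564 = 1.2445
E(R_Corwin) = R_f + β × MRP = 2.9974% + 1.2445 × 5.8655% = 10.30%

10.30%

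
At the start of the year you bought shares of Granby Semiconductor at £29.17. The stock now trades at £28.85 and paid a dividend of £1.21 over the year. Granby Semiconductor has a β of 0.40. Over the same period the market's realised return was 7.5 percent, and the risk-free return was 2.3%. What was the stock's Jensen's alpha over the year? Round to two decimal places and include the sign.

Realised HPR = (P1 + D1 − P0) / P0 = (28.85 + 1.21 − 29.17) / 29.17 = 0.89 / 29.17 = 3.0511%
MRP = 7.5% − 2.3% = 5.20%
CAPM required = R_f + β·MRP = 2.3% + 0.40 × 5.2% = 4.3800%
α = realised − required = 3.0511% − 4.3800% = -1.33%

-1.33%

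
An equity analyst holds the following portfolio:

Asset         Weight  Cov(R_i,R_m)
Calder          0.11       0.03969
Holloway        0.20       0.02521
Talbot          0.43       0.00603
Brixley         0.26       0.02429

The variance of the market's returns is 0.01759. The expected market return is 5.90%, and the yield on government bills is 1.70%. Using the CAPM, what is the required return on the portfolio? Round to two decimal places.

6.07%

β_Calder = 0.03969 / 0.01759 = 2.2564
β_Holloway = 0.02521 / 0.01759 = 1.4332
β_Talbot = 0.00603 / 0.01759 = 0.3428
β_Brixley = 0.02429 / 0.01759 = 1.3809
β_P = Σ w_i β_i = 0.11×2.2564 + 0.20×1.4332 + 0.43×0.3428 + 0.26×1.3809 = 1.0413
MRP = 5.90% − 1.70% = 4.20%
E(R_P) = R_f + β_P × MRP = 1.70% + 1.0413 × 4.20% = 6.07%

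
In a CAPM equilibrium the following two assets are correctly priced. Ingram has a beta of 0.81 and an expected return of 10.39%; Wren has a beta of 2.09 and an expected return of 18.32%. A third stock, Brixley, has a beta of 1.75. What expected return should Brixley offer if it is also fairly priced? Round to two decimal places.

16.21%

MRP (SML slope) = (18.32% − 10.39%) / (2.09 − 0.81) = 7.93% / 1.28 = 6.1953%
R_f (intercept) = 10.39% − 0.81 × 6.1953% = 5.3718%
E(R_Brixley) = R_f + β × MRP = 5.3718% + 1.75 × 6.1953% = 16.21%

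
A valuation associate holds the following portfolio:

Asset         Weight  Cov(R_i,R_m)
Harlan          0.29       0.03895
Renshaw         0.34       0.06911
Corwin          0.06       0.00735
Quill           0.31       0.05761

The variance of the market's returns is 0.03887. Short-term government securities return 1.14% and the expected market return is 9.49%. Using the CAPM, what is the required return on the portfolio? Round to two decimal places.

β_Harlan = 0.03895 / 0.03887 = 1.0021
β_Renshaw = 0.06911 / 0.03887 = 1.7780
β_Corwin = 0.00735 / 0.03887 = 0.1891
β_Quill = 0.05761 / 0.03887 = 1.4821
β_P = Σ w_i β_i = 0.29×1.0021 + 0.34×1.7780 + 0.06×0.1891 + 0.31×1.4821 = 1.3659
MRP = 9.49% − 1.14% = 8.35%
E(R_P) = R_f + β_P × MRP = 1.14% + 1.3659 × 8.35% = 12.55%

12.55%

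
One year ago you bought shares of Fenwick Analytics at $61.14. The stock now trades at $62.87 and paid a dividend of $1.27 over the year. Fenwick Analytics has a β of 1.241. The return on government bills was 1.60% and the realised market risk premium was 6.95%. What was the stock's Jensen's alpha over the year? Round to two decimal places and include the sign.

-5.32%

Realised HPR = (P1 + D1 − P0) / P0 = (62.87 + 1.27 − 61.14) / 61.14 = 3.00 / 61.14 = 4.9068%
CAPM required = R_f + β·MRP = 1.60% + 1.241 × 6.95% = 10.22495%
α = realised − required = 4.9068% − 10.22495% = -5.32%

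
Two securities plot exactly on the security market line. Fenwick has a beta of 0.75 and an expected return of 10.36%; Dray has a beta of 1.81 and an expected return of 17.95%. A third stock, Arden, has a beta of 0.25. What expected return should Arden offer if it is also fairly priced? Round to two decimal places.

6.78%

MRP (SML slope) = (17.95% − 10.36%) / (1.81 − 0.75) = 7.59% / 1.06 = 7.1604%
R_f (intercept) = 10.36% − 0.75 × 7.1604% = 4.9897%
E(R_Arden) = R_f + β × MRP = 4.9897% + 0.25 × 7.1604% = 6.78%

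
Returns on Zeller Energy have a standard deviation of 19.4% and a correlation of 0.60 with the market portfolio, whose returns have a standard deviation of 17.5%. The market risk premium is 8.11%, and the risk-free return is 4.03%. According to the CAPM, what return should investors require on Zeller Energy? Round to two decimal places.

β = ρ × σ_i / σ_m = 0.60 × 19.4% / 17.5% = 0.6651
E(R) = 4.03% + 0.6651 × 8.11% = 9.42%

9.42%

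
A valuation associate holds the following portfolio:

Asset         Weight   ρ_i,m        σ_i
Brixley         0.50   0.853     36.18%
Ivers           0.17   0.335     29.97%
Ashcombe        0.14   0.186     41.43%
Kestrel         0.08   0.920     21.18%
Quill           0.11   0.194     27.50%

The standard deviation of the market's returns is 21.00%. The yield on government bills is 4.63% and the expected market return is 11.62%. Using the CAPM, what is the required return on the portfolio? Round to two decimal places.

β_Brixley = 0.853 × 36.18% / 21.00% = 1.4696
β_Ivers = 0.335 × 29.97% / 21.00% = 0.4781
β_Ashcombe = 0.186 × 41.43% / 21.00% = 0.3670
β_Kestrel = 0.920 × 21.18% / 21.00% = 0.9279
β_Quill = 0.194 × 27.50% / 21.00% = 0.2540
β_P = Σ w_i β_i = 0.50×1.4696 + 0.17×0.4781 + 0.14×0.3670 + 0.08×0.9279 + 0.11×0.2540 = 0.9696
MRP = 11.62% − 4.63% = 6.99%
E(R_P) = R_f + β_P × MRP = 4.63% + 0.9696 × 6.99% = 11.41%

11.41%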